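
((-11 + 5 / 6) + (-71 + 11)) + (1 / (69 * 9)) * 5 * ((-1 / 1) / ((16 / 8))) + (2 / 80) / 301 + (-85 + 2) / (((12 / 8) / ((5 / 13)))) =-8889099847 / 97198920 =-91.45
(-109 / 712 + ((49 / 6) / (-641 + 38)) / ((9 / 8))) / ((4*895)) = -1914181 / 41499617760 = -0.00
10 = 10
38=38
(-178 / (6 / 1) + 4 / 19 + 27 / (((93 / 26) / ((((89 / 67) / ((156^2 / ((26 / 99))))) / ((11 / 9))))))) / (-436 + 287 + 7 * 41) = -1687839899 / 7907438088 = -0.21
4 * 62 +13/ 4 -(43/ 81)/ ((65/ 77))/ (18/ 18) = 5278081/ 21060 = 250.62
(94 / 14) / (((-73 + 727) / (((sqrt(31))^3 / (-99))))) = -1457 *sqrt(31) / 453222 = -0.02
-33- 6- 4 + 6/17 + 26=-283/17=-16.65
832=832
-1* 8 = -8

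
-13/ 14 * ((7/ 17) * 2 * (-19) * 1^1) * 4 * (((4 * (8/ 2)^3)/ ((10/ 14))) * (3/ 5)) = 5311488/ 425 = 12497.62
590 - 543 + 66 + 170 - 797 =-514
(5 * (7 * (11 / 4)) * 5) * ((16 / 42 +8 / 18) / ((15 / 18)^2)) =572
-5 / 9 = -0.56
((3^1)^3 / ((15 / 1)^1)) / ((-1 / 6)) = -54 / 5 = -10.80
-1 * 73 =-73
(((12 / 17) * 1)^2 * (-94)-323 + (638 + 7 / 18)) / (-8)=-1397005 / 41616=-33.57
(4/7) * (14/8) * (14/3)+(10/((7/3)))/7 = 776/147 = 5.28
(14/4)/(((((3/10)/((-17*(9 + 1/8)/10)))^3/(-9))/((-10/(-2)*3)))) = 66893418235/1024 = 65325603.75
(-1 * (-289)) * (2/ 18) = 289/ 9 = 32.11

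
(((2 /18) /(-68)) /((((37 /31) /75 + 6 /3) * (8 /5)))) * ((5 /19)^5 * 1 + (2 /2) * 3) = -14398380125 /9470068426608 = -0.00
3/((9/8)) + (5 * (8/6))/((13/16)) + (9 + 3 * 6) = 1477/39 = 37.87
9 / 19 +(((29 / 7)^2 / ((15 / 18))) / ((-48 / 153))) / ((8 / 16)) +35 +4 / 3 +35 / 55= -57670511 / 614460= -93.86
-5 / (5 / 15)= -15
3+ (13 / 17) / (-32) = 1619 / 544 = 2.98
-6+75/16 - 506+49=-458.31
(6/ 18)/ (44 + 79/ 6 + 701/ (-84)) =28/ 4101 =0.01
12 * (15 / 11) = 180 / 11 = 16.36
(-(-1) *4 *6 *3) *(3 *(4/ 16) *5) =270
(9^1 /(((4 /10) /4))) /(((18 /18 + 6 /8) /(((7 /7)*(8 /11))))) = 2880 /77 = 37.40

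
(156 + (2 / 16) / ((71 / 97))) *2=88705 / 284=312.34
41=41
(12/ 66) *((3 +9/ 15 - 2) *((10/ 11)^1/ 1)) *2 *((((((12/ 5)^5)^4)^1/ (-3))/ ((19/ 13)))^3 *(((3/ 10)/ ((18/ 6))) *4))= -586882318382968545191905912461127868258857447676558221175199218270208/ 3599286667321788257822845480404794216156005859375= -163055175268844265249.84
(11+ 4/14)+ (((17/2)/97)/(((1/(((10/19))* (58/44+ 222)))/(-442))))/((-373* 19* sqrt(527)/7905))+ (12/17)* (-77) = -5125/119+ 1384360575* sqrt(527)/143674751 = 178.13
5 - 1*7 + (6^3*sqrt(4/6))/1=-2 + 72*sqrt(6)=174.36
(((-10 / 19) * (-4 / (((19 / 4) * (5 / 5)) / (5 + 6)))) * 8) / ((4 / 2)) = 7040 / 361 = 19.50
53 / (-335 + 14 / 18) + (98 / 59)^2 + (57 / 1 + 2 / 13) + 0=59.75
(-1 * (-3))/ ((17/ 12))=36/ 17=2.12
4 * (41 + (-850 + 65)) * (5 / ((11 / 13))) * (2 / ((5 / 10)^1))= -773760 / 11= -70341.82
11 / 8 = 1.38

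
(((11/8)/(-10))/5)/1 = -11/400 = -0.03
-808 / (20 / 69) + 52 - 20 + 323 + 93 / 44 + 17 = -530967 / 220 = -2413.49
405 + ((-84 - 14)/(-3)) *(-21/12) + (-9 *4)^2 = 1643.83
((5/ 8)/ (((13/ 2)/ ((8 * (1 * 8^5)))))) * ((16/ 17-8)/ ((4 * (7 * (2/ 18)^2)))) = -796262400/ 1547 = -514713.90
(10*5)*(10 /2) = 250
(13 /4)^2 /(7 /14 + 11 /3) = 2.54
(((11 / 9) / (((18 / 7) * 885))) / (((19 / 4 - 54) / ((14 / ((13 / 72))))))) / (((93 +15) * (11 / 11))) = -4312 / 550755855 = -0.00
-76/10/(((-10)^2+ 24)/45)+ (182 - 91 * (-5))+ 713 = 83529/62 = 1347.24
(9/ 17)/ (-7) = -9/ 119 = -0.08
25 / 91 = 0.27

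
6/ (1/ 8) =48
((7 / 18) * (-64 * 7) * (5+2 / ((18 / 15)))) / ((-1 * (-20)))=-1568 / 27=-58.07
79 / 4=19.75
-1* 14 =-14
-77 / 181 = -0.43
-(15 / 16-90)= 1425 / 16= 89.06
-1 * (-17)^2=-289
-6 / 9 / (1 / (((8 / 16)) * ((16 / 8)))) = -2 / 3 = -0.67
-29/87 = -1/3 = -0.33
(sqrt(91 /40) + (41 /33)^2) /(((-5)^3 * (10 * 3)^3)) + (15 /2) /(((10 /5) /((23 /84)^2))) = 405056294173 /1440747000000 -sqrt(910) /67500000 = 0.28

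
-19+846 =827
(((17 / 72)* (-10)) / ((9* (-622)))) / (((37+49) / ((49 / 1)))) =4165 / 17331408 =0.00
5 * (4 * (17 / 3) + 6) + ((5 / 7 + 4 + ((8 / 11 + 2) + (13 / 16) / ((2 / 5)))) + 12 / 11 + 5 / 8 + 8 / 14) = 1146451 / 7392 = 155.09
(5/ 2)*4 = 10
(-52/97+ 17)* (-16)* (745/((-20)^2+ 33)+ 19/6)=-162216872/126003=-1287.40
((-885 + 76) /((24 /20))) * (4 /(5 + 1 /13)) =-52585 /99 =-531.16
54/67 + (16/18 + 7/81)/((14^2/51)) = 375749/354564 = 1.06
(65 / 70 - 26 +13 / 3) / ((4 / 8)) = -871 / 21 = -41.48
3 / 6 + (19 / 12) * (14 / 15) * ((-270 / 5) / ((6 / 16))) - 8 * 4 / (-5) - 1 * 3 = -2089 / 10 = -208.90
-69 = -69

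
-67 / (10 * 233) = -0.03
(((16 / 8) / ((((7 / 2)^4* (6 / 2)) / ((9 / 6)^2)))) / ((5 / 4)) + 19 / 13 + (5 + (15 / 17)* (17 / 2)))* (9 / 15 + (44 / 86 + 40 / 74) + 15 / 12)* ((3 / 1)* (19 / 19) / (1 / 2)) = 1207984919751 / 4965988300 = 243.25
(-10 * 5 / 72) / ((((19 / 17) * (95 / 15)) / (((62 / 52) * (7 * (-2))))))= 92225 / 56316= 1.64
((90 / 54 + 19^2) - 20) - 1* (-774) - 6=3332 / 3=1110.67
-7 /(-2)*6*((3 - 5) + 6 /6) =-21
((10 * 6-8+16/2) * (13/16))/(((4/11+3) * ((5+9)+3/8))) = 858/851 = 1.01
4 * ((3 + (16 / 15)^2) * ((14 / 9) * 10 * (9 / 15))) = 104272 / 675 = 154.48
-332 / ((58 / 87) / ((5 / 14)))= -1245 / 7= -177.86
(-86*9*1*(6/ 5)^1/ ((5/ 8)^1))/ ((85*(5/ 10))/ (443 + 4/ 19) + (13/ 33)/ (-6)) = -5162140368/ 105025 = -49151.54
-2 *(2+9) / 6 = -11 / 3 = -3.67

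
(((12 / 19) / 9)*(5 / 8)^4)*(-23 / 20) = -2875 / 233472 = -0.01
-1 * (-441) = 441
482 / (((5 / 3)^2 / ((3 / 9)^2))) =482 / 25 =19.28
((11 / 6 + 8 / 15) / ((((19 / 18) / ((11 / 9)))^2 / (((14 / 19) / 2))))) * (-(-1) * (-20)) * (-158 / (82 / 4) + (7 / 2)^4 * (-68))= 201430204514 / 843657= 238758.41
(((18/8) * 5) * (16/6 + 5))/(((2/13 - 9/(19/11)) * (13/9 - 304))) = 766935/13604108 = 0.06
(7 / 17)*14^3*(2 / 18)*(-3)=-19208 / 51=-376.63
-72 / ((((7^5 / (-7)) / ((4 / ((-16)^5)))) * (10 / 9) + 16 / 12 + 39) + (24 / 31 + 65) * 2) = -20088 / 195116448595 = -0.00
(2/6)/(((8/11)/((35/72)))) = 385/1728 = 0.22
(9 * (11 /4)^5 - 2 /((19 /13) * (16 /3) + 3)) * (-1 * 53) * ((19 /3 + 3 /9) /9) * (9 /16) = -53895909085 /1724416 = -31254.59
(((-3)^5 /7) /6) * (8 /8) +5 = -11 /14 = -0.79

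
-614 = -614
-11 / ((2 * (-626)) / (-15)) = -165 / 1252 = -0.13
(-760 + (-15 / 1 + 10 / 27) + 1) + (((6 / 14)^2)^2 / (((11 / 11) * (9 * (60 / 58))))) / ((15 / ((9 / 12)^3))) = -160486660459 / 207446400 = -773.63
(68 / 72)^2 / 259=289 / 83916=0.00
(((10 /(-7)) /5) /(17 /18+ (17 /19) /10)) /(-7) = 855 /21658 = 0.04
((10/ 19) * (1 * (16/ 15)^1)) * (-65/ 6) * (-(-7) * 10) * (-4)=291200/ 171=1702.92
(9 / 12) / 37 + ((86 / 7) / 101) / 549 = 1177157 / 57445164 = 0.02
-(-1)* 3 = 3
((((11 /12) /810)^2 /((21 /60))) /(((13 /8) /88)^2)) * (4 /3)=14992384 /1047824505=0.01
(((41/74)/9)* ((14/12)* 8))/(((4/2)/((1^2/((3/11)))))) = 3157/2997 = 1.05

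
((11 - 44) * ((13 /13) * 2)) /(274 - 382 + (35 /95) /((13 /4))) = 8151 /13324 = 0.61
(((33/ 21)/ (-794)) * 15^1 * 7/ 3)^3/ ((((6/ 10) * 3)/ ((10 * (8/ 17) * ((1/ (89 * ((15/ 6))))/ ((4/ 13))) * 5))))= -0.00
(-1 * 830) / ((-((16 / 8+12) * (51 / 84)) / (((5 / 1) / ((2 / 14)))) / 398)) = 23123800 / 17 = 1360223.53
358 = 358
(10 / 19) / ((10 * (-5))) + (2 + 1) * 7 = 1994 / 95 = 20.99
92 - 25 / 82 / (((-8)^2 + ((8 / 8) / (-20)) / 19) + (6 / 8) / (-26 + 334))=28252842564 / 307112017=92.00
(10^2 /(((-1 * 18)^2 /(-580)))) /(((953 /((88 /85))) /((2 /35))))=-102080 /9185967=-0.01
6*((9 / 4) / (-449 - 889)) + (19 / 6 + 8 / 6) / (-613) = -9531 / 546796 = -0.02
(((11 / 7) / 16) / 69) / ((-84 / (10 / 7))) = -55 / 2272032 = -0.00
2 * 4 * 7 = 56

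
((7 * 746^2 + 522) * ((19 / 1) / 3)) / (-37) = -74026546 / 111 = -666905.82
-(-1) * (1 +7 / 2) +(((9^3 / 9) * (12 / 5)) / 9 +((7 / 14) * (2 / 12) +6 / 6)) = 1631 / 60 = 27.18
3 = 3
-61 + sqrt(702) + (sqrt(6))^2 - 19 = -74 + 3 * sqrt(78) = -47.50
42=42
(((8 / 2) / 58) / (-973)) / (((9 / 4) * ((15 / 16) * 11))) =-128 / 41902245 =-0.00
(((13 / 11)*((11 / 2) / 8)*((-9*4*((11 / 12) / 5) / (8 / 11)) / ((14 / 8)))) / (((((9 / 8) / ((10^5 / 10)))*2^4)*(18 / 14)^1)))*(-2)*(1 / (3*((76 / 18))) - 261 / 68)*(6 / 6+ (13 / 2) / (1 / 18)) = -18781816625 / 11628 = -1615223.31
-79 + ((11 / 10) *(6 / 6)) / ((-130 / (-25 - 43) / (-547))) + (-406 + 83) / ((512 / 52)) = -17744067 / 41600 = -426.54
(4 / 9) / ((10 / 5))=2 / 9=0.22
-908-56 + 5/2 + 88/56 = -13439/14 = -959.93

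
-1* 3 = -3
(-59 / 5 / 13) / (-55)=59 / 3575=0.02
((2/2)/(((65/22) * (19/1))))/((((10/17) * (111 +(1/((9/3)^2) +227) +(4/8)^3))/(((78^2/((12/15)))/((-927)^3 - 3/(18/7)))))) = -9451728/11057743903794175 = -0.00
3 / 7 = 0.43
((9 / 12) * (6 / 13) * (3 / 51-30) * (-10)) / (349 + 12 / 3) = 0.29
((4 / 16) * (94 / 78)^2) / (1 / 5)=11045 / 6084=1.82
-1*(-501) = 501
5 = 5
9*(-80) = -720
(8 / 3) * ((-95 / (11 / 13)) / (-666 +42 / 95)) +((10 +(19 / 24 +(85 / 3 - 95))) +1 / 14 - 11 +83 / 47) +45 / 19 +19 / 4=-1499129648713 / 26085723048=-57.47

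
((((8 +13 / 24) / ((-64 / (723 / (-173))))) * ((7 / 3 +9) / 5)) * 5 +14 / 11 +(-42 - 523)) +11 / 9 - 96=-2859507091 / 4384512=-652.18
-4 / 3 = -1.33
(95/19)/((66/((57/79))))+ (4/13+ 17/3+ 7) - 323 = -21010453/67782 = -309.97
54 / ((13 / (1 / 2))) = 27 / 13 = 2.08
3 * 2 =6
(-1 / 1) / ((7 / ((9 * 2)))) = -18 / 7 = -2.57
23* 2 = 46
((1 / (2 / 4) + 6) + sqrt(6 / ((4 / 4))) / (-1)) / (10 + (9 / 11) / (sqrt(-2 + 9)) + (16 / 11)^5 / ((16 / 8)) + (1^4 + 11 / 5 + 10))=-120082437550460*sqrt(6) / 3176396761305127 -4244305843800*sqrt(7) / 3176396761305127 + 530538230475*sqrt(42) / 3176396761305127 + 960659500403680 / 3176396761305127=0.21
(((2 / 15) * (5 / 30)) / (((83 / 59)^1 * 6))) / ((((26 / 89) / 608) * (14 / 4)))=1596304 / 1019655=1.57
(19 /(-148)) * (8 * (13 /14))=-247 /259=-0.95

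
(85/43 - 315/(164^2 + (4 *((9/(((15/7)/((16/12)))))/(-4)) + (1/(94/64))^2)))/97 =0.02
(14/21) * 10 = 20/3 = 6.67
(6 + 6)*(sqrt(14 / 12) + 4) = 2*sqrt(42) + 48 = 60.96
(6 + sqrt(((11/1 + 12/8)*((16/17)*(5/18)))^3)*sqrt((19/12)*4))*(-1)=-5000*sqrt(4845)/23409 -6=-20.87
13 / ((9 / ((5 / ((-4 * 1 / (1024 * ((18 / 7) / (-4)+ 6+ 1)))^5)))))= -12471343410434885550080 / 151263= -82448076597944543.94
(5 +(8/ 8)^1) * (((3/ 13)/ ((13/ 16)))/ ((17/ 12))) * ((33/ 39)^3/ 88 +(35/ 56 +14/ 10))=2.44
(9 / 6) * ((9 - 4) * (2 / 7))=15 / 7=2.14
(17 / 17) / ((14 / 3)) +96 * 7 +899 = 21997 / 14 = 1571.21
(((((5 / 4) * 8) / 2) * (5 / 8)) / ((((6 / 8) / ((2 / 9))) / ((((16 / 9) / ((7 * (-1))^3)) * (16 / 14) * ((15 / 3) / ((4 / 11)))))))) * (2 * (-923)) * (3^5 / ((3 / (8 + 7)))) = 406120000 / 2401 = 169146.19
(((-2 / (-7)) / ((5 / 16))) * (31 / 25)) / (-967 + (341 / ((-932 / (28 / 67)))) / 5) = -3871528 / 3302318775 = -0.00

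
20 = 20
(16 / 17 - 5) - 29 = -33.06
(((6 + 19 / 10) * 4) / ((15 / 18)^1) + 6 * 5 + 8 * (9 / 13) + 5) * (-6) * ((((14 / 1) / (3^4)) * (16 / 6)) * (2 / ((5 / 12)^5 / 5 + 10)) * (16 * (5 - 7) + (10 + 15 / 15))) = 911.05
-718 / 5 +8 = -678 / 5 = -135.60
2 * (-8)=-16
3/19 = 0.16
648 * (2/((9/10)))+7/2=1443.50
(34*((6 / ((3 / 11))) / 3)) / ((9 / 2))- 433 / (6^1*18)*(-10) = 191 / 2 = 95.50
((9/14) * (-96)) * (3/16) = -11.57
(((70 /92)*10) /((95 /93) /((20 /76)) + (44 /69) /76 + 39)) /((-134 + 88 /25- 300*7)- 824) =-2576875 /44368791038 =-0.00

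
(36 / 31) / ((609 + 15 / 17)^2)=289 / 92565504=0.00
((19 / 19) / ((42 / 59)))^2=3481 / 1764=1.97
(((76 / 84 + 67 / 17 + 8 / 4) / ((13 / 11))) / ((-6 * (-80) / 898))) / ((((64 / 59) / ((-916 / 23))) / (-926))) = 1452129569869 / 3941280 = 368441.11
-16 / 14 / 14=-4 / 49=-0.08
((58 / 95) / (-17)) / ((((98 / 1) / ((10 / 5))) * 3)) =-58 / 237405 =-0.00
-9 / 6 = -1.50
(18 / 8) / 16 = 9 / 64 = 0.14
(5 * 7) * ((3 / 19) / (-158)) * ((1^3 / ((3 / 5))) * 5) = -875 / 3002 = -0.29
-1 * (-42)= 42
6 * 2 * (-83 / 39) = -25.54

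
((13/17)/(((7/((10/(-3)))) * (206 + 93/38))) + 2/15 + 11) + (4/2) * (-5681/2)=-26722061484/4712995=-5669.87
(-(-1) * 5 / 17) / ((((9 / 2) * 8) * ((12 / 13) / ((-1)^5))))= -65 / 7344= -0.01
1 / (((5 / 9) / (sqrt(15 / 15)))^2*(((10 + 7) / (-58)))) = -4698 / 425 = -11.05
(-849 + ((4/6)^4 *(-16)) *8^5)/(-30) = 8457377/2430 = 3480.40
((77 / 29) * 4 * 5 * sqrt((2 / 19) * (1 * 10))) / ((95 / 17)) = 10472 * sqrt(95) / 10469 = 9.75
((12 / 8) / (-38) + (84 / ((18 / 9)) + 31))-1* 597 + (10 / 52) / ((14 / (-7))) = -524.14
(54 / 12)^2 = 81 / 4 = 20.25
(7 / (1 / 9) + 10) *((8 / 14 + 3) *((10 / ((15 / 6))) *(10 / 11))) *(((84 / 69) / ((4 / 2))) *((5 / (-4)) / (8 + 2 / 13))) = -1186250 / 13409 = -88.47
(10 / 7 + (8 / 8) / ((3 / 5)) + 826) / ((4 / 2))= 17411 / 42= 414.55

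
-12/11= -1.09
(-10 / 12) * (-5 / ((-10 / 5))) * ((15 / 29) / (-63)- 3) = 11450 / 1827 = 6.27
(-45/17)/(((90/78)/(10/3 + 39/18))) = -12.62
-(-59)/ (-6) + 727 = 717.17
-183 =-183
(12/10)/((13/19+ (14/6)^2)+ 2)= 513/3475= 0.15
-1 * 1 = -1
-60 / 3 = -20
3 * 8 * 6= 144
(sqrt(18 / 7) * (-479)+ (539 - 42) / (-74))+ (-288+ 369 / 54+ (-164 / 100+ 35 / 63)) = -1437 * sqrt(14) / 7 - 2405653 / 8325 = -1057.08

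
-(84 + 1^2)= -85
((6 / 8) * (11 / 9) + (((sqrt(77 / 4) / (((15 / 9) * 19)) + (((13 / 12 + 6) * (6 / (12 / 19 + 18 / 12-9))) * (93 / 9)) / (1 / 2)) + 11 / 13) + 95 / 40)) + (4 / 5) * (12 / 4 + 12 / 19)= -934798823 / 7736040 + 3 * sqrt(77) / 190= -120.70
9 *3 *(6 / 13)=162 / 13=12.46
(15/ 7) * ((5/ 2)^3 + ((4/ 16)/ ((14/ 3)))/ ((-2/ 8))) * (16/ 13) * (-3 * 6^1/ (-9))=51780/ 637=81.29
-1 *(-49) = 49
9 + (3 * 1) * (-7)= -12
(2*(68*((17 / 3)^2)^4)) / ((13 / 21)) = 6640921083832 / 28431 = 233580285.04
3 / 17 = 0.18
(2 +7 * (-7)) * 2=-94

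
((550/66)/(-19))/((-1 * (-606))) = -25/34542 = -0.00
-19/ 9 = -2.11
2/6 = 1/3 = 0.33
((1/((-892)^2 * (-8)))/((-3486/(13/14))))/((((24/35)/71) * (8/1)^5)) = 4615/34901030546178048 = 0.00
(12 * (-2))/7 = -24/7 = -3.43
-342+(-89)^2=7579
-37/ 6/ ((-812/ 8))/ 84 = 37/ 51156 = 0.00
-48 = -48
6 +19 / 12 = 7.58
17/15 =1.13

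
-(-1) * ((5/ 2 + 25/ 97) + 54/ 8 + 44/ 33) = 12619/ 1164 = 10.84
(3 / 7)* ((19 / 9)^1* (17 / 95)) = 17 / 105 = 0.16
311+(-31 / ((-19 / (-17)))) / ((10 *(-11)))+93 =844887 / 2090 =404.25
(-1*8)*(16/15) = -8.53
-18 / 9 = -2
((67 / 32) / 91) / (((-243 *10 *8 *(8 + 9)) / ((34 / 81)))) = -67 / 2292675840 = -0.00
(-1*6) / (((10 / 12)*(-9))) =0.80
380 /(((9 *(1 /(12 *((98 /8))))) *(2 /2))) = 18620 /3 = 6206.67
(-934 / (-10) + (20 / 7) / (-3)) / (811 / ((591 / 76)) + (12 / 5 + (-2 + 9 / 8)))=0.87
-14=-14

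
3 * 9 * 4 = 108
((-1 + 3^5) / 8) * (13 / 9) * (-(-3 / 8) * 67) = 105391 / 96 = 1097.82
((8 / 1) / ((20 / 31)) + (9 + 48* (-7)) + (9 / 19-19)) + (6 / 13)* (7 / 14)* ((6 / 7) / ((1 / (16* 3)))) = -2797797 / 8645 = -323.63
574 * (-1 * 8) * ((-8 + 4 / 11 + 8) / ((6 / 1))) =-9184 / 33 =-278.30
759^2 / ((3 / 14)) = 2688378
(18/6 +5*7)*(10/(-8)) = -95/2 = -47.50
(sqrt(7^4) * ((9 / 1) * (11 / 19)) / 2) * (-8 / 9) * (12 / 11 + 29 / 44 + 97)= -212905 / 19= -11205.53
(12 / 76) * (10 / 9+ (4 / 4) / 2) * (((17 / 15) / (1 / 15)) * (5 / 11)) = 2465 / 1254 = 1.97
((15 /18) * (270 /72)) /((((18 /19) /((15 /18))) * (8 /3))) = 2375 /2304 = 1.03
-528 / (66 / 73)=-584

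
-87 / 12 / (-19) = 29 / 76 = 0.38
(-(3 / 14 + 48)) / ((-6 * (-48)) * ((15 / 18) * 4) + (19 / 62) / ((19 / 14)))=-20925 / 416738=-0.05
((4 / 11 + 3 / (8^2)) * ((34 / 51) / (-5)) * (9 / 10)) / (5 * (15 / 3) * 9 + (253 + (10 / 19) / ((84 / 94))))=-345933 / 3360843200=-0.00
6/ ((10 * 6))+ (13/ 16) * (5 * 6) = 979/ 40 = 24.48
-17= -17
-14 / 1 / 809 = -14 / 809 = -0.02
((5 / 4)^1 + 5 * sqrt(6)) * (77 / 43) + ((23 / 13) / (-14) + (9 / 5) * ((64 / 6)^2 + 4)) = 385 * sqrt(6) / 43 + 3351281 / 15652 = 236.04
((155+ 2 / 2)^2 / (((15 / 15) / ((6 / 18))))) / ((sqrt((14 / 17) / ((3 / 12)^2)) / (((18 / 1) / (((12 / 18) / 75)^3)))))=51975421875 * sqrt(238) / 14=57274125387.37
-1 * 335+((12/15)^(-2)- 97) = -6887/16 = -430.44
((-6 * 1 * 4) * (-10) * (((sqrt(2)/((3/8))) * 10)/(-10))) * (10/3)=-3016.99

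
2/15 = 0.13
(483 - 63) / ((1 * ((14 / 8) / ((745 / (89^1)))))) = 178800 / 89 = 2008.99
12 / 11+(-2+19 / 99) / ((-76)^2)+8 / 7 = 8939995 / 4002768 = 2.23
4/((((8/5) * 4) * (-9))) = -5/72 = -0.07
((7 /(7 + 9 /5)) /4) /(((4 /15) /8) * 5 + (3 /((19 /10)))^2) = 5415 /72424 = 0.07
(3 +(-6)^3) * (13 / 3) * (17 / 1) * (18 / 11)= -282438 / 11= -25676.18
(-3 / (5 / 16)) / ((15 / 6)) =-3.84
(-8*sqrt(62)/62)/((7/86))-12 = -344*sqrt(62)/217-12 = -24.48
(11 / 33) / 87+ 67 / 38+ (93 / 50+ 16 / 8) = 697606 / 123975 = 5.63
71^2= 5041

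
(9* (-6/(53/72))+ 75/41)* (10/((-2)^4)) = -777165/17384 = -44.71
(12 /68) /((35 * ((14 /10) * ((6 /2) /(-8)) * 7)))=-8 /5831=-0.00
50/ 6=25/ 3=8.33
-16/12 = -4/3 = -1.33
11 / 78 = 0.14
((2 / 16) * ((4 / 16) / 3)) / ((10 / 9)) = 3 / 320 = 0.01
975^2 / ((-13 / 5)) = -365625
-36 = -36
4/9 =0.44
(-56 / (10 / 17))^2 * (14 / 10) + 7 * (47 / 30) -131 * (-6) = 10113917 / 750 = 13485.22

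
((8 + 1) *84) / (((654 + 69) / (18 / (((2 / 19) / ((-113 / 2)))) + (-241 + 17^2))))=-2422602 / 241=-10052.29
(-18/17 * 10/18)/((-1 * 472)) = 5/4012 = 0.00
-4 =-4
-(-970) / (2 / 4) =1940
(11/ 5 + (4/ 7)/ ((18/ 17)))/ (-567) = -863/ 178605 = -0.00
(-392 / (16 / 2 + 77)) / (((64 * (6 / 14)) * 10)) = -343 / 20400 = -0.02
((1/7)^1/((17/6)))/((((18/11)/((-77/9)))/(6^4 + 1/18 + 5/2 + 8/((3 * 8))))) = -1414490/4131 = -342.41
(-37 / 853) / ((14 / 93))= -3441 / 11942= -0.29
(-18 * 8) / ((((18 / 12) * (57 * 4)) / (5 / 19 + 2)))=-344 / 361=-0.95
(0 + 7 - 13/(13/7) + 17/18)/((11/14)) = 119/99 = 1.20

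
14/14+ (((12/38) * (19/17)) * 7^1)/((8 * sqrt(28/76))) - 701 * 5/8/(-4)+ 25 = 3 * sqrt(133)/68+ 4337/32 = 136.04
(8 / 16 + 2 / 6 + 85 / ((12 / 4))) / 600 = 7 / 144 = 0.05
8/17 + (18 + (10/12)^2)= 11729/612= 19.17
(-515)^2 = 265225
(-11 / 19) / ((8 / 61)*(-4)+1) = -671 / 551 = -1.22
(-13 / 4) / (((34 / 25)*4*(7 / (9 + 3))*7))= -975 / 6664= -0.15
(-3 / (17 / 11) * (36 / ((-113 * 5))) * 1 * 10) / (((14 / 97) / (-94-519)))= -70639668 / 13447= -5253.19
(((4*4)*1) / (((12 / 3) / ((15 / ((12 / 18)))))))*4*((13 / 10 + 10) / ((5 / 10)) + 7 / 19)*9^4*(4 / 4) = 1030759344 / 19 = 54250491.79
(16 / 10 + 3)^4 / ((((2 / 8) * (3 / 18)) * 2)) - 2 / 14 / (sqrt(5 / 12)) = 3358092 / 625 - 2 * sqrt(15) / 35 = 5372.73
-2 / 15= -0.13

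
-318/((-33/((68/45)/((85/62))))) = 26288/2475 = 10.62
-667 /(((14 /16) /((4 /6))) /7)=-10672 /3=-3557.33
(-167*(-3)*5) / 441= 835 / 147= 5.68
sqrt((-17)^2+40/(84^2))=sqrt(509806)/42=17.00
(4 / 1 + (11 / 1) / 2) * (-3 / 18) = -19 / 12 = -1.58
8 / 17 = 0.47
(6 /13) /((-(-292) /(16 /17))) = 24 /16133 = 0.00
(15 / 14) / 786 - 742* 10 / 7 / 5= -777611 / 3668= -212.00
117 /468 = 1 /4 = 0.25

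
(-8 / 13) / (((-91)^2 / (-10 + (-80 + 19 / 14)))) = 0.01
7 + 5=12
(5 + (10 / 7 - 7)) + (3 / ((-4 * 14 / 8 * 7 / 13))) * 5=-223 / 49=-4.55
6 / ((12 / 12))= 6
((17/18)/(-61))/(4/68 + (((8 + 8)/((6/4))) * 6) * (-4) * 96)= 289/458734518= 0.00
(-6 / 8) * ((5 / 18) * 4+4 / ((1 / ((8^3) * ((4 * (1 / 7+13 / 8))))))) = -456227 / 42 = -10862.55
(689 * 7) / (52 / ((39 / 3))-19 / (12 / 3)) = -19292 / 3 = -6430.67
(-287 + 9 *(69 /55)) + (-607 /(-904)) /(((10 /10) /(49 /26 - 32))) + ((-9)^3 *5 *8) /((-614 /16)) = 184121302523 /396865040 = 463.94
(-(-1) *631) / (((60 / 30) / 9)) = 5679 / 2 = 2839.50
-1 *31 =-31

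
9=9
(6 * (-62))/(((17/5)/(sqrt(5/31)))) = -60 * sqrt(155)/17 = -43.94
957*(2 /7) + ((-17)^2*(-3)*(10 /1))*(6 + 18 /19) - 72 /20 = -39875964 /665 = -59963.86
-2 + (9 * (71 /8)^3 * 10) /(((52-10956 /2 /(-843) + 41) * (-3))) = -1522909873 /7157504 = -212.77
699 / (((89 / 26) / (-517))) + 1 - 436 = -9434673 / 89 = -106007.56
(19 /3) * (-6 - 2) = -152 /3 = -50.67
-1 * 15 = -15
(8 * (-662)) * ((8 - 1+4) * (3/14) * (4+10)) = -174768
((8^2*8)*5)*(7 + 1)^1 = 20480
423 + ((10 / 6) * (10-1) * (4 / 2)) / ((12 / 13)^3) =132809 / 288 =461.14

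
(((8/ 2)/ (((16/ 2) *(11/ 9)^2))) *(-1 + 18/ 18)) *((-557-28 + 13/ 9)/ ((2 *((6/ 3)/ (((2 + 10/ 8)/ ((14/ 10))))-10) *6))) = 0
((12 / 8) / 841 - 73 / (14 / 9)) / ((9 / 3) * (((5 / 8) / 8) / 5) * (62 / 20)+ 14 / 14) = -176805120 / 4315171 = -40.97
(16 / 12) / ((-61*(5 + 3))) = -1 / 366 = -0.00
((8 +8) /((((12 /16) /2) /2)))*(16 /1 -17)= -256 /3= -85.33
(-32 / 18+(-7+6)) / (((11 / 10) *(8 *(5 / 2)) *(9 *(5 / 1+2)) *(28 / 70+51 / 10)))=-25 / 68607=-0.00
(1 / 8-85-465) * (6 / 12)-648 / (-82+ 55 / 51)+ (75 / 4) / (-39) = -229549465 / 858416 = -267.41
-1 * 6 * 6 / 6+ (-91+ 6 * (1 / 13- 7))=-138.54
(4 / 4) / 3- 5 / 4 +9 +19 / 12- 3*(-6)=83 / 3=27.67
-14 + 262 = 248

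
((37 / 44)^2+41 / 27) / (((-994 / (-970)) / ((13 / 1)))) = 733517395 / 25979184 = 28.23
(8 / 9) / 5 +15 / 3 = 233 / 45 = 5.18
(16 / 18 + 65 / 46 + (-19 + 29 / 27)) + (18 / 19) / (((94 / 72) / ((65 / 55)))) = -180152707 / 12200166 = -14.77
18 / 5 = 3.60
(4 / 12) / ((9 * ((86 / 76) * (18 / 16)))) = 304 / 10449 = 0.03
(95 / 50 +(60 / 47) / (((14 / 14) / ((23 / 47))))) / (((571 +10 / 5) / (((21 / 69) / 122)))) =390397 / 35517141420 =0.00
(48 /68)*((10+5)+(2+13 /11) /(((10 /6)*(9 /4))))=11.19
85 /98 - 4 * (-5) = 2045 /98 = 20.87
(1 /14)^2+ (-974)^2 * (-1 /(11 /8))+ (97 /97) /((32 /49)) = -11900165245 /17248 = -689944.65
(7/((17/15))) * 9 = 945/17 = 55.59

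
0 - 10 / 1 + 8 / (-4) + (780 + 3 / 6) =1537 / 2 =768.50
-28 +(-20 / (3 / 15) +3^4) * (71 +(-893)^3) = 13530315806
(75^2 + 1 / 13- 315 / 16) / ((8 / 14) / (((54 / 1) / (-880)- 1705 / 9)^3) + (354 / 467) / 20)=8053917607181014418011534715 / 54457389181156606566792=147893.94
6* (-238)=-1428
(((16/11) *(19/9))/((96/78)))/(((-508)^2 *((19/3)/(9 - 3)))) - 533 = -756514603/1419352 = -533.00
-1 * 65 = -65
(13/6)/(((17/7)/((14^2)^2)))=1747928/51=34273.10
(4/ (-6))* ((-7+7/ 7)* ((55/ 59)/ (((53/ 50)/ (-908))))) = -9988000/ 3127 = -3194.12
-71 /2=-35.50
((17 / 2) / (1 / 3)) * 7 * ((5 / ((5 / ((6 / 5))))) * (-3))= -3213 / 5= -642.60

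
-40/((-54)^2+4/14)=-140/10207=-0.01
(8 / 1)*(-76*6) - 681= -4329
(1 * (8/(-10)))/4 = -1/5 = -0.20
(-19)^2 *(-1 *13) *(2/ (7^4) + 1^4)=-11277279/ 2401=-4696.91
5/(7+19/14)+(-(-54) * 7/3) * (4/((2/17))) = 4284.60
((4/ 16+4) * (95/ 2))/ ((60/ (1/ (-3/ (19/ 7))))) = -6137/ 2016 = -3.04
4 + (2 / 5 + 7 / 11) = 277 / 55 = 5.04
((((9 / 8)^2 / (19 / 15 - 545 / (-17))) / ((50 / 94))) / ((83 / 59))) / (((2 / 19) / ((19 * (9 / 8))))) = 37218149487 / 3611310080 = 10.31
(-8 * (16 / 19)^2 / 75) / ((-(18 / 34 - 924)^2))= 0.00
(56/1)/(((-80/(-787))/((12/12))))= 5509/10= 550.90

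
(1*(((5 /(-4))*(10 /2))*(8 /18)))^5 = -165.38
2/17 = 0.12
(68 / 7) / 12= 17 / 21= 0.81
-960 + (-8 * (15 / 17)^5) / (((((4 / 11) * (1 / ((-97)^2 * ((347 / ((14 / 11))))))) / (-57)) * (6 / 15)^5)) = 53436681972339966345 / 318047968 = 168014536638.51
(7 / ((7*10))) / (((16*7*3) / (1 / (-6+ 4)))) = -0.00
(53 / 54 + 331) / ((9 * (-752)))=-17927 / 365472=-0.05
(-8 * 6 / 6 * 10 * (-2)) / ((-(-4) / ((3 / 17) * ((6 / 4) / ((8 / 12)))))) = 270 / 17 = 15.88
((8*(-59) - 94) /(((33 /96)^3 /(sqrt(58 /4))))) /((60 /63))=-55713.65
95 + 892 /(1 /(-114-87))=-179197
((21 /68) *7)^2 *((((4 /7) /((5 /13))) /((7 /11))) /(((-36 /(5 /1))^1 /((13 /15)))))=-1.31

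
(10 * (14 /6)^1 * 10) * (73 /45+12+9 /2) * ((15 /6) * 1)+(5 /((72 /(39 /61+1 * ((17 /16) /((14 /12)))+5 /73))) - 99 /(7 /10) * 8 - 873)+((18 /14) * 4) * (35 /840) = 65922710471 /7694784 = 8567.19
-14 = -14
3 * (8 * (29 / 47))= 696 / 47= 14.81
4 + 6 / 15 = 22 / 5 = 4.40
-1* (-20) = 20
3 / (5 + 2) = 3 / 7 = 0.43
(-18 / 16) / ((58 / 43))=-387 / 464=-0.83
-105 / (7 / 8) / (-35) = 24 / 7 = 3.43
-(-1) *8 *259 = 2072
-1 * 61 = -61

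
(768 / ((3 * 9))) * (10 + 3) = 3328 / 9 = 369.78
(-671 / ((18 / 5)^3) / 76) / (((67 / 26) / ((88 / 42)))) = -11994125 / 77953428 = -0.15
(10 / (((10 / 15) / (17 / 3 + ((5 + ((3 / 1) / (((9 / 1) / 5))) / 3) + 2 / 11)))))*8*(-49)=-67055.76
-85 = -85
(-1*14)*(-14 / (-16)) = -49 / 4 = -12.25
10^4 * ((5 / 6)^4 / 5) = 78125 / 81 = 964.51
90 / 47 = 1.91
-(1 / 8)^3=-0.00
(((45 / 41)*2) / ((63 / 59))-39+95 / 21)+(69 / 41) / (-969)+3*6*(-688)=-3453044257 / 278103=-12416.42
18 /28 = 9 /14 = 0.64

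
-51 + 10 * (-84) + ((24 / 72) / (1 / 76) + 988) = 367 / 3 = 122.33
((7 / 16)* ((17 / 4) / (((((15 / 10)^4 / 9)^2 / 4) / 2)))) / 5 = 3808 / 405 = 9.40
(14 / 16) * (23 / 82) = 161 / 656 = 0.25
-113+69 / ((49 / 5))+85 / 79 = -406003 / 3871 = -104.88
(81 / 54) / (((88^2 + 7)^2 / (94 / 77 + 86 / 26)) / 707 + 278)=1373499 / 17436863434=0.00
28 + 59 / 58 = 1683 / 58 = 29.02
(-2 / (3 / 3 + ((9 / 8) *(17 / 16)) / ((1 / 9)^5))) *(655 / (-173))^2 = -4393216 / 10815891665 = -0.00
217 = 217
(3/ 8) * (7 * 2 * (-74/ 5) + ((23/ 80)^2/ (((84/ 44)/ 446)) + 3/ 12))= -12609403/ 179200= -70.36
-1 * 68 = -68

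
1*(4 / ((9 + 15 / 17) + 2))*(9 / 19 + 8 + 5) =8704 / 1919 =4.54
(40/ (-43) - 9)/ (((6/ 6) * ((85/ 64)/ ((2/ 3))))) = -54656/ 10965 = -4.98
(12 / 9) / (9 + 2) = 4 / 33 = 0.12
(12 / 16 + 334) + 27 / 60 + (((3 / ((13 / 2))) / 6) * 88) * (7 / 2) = 23328 / 65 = 358.89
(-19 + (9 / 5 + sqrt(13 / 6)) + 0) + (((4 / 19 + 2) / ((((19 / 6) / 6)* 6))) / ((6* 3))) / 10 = -31039 / 1805 + sqrt(78) / 6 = -15.72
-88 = -88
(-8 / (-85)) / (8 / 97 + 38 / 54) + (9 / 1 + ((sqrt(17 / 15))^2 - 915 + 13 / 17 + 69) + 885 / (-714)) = -6146756617 / 7350630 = -836.22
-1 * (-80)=80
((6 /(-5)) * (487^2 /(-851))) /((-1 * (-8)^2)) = -711507 /136160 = -5.23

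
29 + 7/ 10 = 297/ 10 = 29.70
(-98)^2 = 9604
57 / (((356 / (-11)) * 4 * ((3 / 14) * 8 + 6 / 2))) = -133 / 1424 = -0.09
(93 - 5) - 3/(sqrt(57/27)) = 88 - 9 * sqrt(19)/19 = 85.94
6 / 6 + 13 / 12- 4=-23 / 12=-1.92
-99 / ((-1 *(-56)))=-99 / 56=-1.77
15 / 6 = 5 / 2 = 2.50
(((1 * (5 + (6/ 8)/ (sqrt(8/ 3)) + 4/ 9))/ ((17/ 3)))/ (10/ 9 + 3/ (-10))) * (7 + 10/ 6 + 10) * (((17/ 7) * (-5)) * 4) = -78400/ 73-2700 * sqrt(6)/ 73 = -1164.57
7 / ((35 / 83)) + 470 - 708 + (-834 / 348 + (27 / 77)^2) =-384586619 / 1719410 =-223.67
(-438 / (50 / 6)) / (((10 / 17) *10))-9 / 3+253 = 301331 / 1250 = 241.06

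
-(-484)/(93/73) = 35332/93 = 379.91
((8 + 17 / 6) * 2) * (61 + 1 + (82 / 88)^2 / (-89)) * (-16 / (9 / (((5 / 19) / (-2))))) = 1157126425 / 3682998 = 314.18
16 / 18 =8 / 9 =0.89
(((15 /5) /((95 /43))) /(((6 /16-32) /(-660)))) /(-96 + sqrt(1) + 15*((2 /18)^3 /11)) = -16551216 /55483705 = -0.30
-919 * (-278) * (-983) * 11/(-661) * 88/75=243102364208/49575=4903728.98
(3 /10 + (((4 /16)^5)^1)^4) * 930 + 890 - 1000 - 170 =-549755813423 /549755813888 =-1.00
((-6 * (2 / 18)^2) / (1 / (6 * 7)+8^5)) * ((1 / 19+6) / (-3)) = 3220 / 706019841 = 0.00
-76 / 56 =-19 / 14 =-1.36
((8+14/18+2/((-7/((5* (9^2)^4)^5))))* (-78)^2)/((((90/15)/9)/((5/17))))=-42153230538603778005705480510732936684582383790/119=-354228828055493932821054500000000000000000000.00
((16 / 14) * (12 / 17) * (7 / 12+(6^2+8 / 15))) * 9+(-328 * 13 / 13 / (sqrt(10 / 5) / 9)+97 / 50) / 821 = 77437399 / 287350- 1476 * sqrt(2) / 821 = 266.95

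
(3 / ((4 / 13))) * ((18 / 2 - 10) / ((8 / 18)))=-351 / 16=-21.94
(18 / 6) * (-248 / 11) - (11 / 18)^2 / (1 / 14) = -72.86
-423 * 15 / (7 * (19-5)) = -6345 / 98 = -64.74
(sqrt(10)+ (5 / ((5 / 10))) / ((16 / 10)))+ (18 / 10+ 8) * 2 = sqrt(10)+ 517 / 20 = 29.01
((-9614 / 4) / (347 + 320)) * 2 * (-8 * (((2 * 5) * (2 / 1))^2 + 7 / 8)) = 670263 / 29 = 23112.52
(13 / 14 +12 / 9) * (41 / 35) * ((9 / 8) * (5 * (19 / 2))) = 222015 / 1568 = 141.59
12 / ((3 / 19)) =76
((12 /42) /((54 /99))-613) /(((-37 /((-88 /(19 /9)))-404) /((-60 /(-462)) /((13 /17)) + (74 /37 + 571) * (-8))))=-1416388340832 /203371805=-6964.53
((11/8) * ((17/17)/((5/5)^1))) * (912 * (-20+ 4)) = -20064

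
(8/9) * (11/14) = 44/63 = 0.70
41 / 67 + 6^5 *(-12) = -6251863 / 67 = -93311.39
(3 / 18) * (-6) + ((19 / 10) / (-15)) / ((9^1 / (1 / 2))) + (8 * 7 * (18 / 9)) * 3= 904481 / 2700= 334.99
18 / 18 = 1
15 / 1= 15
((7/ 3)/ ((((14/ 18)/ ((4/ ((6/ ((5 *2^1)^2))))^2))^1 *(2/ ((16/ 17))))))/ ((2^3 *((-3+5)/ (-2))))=-40000/ 51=-784.31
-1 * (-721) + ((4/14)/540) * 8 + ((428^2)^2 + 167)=31710777913084/945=33556378744.00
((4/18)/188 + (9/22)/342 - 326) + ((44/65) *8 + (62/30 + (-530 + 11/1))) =-19250982151/22985820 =-837.52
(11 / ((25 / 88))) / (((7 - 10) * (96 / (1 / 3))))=-121 / 2700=-0.04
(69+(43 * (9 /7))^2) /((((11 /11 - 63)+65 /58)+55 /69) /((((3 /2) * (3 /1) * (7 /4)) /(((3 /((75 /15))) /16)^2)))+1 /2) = 490325040000 /76756057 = 6388.10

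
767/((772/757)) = 580619/772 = 752.10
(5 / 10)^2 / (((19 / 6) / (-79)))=-237 / 38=-6.24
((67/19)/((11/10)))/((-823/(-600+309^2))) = -63570270/172007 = -369.58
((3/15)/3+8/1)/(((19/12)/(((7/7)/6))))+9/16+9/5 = 2929/912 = 3.21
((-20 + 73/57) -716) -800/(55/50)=-916669/627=-1461.99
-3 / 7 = -0.43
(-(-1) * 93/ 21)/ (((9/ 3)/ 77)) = 341/ 3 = 113.67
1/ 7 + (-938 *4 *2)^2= 394170113/ 7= 56310016.14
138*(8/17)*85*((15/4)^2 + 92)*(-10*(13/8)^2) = -494717925/32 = -15459935.16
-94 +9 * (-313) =-2911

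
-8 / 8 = -1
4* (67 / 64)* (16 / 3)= 67 / 3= 22.33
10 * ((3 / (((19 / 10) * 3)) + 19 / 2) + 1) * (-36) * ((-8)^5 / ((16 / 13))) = 2007982080 / 19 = 105683267.37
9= 9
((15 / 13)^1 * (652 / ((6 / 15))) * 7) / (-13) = -171150 / 169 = -1012.72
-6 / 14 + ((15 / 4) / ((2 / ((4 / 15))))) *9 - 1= 43 / 14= 3.07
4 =4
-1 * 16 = -16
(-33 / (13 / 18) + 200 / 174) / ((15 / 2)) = -100756 / 16965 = -5.94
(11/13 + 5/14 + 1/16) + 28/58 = 73831/42224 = 1.75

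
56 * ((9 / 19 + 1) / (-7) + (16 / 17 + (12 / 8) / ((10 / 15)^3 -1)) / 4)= -9191 / 323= -28.46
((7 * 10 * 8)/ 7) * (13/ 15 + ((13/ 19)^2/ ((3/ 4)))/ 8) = 81848/ 1083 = 75.58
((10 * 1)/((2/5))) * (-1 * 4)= -100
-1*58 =-58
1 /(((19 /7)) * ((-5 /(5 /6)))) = -7 /114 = -0.06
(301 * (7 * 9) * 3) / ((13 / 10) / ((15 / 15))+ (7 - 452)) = -63210 / 493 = -128.22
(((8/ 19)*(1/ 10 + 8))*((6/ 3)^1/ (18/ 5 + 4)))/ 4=0.22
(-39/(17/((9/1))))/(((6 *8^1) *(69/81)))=-0.50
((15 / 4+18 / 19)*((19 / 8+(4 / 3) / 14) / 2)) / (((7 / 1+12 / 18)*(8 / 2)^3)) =21165 / 1789952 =0.01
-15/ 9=-5/ 3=-1.67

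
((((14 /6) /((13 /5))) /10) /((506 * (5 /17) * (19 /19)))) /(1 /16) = 476 /49335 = 0.01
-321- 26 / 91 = -2249 / 7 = -321.29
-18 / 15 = -1.20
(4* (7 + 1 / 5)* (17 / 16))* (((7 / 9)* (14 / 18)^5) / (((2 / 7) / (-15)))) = -14000231 / 39366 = -355.64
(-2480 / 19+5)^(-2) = 361 / 5688225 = 0.00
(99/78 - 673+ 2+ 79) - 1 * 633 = -1223.73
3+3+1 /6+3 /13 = 499 /78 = 6.40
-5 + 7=2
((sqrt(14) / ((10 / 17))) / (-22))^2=2023 / 24200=0.08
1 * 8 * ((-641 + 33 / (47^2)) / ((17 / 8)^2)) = -724959232 / 638401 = -1135.59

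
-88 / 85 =-1.04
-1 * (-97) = 97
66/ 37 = 1.78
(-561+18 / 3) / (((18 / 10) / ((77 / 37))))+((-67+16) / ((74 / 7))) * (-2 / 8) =-568729 / 888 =-640.46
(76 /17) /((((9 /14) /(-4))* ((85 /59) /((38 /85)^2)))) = -3.86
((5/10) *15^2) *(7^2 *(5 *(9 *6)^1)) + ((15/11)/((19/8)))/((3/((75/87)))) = 9021041875/6061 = 1488375.16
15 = 15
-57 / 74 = -0.77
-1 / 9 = -0.11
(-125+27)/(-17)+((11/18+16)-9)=4093/306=13.38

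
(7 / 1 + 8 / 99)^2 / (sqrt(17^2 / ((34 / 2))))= 491401 * sqrt(17) / 166617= 12.16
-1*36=-36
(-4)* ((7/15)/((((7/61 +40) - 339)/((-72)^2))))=368928/11395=32.38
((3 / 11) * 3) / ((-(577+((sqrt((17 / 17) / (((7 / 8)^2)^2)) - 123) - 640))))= 441 / 99550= 0.00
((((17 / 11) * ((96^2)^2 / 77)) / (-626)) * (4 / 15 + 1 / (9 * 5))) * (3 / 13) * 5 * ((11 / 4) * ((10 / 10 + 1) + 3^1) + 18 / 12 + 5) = -18381.45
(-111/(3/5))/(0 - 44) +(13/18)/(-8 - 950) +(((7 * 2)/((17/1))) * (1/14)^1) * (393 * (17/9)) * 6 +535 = 37993885/47421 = 801.20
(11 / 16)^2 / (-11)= -11 / 256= -0.04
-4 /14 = -0.29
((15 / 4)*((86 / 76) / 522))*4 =215 / 6612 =0.03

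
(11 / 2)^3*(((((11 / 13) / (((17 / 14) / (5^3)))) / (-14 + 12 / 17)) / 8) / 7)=-1830125 / 94016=-19.47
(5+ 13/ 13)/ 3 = 2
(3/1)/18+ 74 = 74.17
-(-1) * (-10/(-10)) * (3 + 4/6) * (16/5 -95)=-1683/5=-336.60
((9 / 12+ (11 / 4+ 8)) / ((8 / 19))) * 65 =28405 / 16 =1775.31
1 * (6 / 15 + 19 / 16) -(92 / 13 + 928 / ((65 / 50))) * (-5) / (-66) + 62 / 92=-1252307 / 23920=-52.35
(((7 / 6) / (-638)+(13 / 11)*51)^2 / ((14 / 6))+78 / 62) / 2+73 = 1806225448999 / 2119885152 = 852.04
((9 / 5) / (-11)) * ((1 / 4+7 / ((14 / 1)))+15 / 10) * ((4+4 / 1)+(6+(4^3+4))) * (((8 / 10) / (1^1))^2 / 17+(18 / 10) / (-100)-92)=2596467393 / 935000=2776.97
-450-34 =-484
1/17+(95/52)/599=0.06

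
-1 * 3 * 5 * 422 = -6330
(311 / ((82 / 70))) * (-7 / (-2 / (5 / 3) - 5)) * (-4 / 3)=-1523900 / 3813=-399.66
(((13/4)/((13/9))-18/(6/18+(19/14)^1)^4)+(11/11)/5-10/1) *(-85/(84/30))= 421376823235/1423054136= 296.11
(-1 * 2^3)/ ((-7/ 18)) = 144/ 7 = 20.57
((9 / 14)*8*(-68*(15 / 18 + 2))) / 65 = -6936 / 455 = -15.24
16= 16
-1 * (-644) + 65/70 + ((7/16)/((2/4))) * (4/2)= 18107/28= 646.68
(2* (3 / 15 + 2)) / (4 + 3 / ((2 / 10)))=22 / 95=0.23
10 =10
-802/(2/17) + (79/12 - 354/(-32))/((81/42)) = -4411487/648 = -6807.85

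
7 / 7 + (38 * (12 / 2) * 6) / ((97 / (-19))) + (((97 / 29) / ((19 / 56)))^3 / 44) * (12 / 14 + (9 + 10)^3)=26615171024102613 / 178492189117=149111.12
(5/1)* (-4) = -20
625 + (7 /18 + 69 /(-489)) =1834477 /2934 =625.25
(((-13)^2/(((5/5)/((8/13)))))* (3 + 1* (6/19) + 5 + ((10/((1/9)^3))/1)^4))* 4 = 22323230563458305728/19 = 1174906871760963459.37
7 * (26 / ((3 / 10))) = 1820 / 3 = 606.67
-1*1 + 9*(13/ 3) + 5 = 43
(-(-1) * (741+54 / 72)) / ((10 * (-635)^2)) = 2967 / 16129000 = 0.00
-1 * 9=-9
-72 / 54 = -4 / 3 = -1.33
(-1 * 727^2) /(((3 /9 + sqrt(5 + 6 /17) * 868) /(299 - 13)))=7709123994 /617054239 - 1180856404728 * sqrt(1547) /617054239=-75256.98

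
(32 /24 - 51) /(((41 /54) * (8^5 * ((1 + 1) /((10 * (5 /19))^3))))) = -20953125 /1151873024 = -0.02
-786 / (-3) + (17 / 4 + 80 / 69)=73805 / 276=267.41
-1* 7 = -7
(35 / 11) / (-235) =-7 / 517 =-0.01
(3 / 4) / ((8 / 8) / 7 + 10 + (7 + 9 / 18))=21 / 494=0.04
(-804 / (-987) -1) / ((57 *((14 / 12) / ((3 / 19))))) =-366 / 831383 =-0.00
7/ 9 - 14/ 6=-14/ 9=-1.56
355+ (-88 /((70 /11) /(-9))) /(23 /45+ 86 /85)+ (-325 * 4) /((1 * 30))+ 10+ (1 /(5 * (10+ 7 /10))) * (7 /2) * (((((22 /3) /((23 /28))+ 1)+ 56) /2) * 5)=16624504321 /40138910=414.17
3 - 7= -4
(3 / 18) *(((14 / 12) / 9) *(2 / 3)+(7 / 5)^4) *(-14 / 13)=-1391992 / 1974375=-0.71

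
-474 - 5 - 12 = -491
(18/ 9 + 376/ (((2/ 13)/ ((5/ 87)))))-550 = -35456/ 87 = -407.54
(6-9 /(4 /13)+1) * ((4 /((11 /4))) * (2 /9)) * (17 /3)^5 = -1010938184 /24057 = -42022.62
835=835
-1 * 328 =-328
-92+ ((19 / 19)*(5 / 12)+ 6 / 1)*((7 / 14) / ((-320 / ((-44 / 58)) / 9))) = -3412499 / 37120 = -91.93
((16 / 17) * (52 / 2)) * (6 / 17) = 2496 / 289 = 8.64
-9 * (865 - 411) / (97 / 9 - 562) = 36774 / 4961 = 7.41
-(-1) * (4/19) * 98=392/19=20.63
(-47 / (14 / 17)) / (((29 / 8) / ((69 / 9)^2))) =-1690684 / 1827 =-925.39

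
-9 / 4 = -2.25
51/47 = 1.09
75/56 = 1.34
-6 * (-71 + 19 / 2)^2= -45387 / 2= -22693.50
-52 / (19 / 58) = -3016 / 19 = -158.74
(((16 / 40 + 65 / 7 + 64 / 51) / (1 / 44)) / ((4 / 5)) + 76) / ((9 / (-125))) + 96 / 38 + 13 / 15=-2872132468 / 305235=-9409.58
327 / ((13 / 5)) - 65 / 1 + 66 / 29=23768 / 377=63.05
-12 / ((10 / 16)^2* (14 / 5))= -384 / 35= -10.97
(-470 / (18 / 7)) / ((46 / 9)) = -1645 / 46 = -35.76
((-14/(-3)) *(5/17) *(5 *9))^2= 1102500/289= 3814.88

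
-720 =-720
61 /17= 3.59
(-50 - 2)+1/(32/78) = -793/16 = -49.56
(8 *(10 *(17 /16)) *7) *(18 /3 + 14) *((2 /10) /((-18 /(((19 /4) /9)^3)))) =-4081105 /209952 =-19.44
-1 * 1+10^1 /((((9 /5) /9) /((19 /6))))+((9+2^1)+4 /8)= 1013 /6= 168.83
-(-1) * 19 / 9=19 / 9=2.11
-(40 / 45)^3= -512 / 729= -0.70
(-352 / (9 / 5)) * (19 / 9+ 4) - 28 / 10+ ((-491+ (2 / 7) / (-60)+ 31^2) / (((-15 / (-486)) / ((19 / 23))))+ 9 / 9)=3711032702 / 326025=11382.66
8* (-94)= -752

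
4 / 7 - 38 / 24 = -85 / 84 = -1.01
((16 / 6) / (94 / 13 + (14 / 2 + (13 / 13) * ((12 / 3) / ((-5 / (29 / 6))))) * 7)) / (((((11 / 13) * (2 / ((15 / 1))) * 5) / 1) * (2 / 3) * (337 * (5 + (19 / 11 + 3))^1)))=15210 / 205067533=0.00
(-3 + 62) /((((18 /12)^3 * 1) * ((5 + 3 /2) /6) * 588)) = 472 /17199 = 0.03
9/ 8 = 1.12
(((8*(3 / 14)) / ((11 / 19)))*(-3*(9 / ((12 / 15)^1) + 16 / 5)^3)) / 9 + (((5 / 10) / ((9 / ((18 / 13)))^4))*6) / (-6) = -13098470287971 / 4398394000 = -2978.01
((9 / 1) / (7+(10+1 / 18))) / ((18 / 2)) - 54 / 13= -16344 / 3991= -4.10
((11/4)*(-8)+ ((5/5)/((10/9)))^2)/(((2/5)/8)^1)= -423.80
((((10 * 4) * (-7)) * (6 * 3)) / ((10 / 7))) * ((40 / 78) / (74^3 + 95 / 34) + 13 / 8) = -1026839822799 / 179110243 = -5733.00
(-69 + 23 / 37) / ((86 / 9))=-11385 / 1591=-7.16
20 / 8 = 5 / 2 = 2.50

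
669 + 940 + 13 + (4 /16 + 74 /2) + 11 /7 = 46503 /28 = 1660.82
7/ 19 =0.37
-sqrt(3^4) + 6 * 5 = 21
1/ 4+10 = 41/ 4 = 10.25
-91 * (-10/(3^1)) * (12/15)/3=728/9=80.89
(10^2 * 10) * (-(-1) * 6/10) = 600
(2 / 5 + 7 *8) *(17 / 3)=1598 / 5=319.60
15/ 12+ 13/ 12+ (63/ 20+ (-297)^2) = 5292869/ 60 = 88214.48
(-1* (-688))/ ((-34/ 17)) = -344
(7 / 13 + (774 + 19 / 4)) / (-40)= -40523 / 2080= -19.48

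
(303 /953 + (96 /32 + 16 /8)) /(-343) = -724 /46697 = -0.02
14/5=2.80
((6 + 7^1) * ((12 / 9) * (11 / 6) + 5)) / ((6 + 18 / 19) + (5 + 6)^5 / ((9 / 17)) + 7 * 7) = 16549 / 52029040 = 0.00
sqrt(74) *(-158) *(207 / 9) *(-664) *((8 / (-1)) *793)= -15307919744 *sqrt(74)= -131683704799.67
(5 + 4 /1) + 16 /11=115 /11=10.45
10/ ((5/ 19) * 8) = 19/ 4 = 4.75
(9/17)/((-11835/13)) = -13/22355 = -0.00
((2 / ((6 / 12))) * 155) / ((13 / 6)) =3720 / 13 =286.15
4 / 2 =2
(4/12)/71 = 1/213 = 0.00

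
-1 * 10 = -10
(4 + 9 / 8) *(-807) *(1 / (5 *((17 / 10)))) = -33087 / 68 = -486.57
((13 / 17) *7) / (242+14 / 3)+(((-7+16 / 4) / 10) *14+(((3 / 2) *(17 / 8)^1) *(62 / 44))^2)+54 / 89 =575773195593 / 34681349120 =16.60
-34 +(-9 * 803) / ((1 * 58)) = -9199 / 58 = -158.60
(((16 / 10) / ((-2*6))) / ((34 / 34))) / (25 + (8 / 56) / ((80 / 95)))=-224 / 42285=-0.01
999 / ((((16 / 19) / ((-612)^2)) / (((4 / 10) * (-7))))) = -6220567206 / 5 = -1244113441.20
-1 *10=-10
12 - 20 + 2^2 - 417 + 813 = 392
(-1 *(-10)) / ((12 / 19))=95 / 6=15.83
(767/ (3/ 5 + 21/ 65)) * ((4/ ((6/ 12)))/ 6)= 9971/ 9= 1107.89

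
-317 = -317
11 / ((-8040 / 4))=-11 / 2010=-0.01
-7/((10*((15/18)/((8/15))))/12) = -672/125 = -5.38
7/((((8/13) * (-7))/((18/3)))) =-39/4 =-9.75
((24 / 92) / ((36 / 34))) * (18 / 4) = 51 / 46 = 1.11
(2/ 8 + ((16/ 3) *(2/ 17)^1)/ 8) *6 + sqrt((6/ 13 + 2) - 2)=sqrt(78)/ 13 + 67/ 34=2.65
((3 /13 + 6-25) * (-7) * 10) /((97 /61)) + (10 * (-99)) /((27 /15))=348330 /1261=276.23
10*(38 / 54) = 190 / 27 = 7.04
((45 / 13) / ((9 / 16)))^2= 37.87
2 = 2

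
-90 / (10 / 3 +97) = -270 / 301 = -0.90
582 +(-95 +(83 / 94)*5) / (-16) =883843 / 1504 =587.66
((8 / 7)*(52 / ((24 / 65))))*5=16900 / 21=804.76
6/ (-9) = -2/ 3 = -0.67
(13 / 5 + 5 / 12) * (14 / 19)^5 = 24336536 / 37141485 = 0.66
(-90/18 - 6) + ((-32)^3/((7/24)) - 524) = -790177/7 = -112882.43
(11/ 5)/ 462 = 1/ 210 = 0.00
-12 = -12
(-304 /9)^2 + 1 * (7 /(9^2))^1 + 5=92828 /81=1146.02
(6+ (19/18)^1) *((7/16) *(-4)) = -889/72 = -12.35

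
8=8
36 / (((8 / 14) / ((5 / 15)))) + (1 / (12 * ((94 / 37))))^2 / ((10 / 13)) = 267218437 / 12723840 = 21.00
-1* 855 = -855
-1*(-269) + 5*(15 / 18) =1639 / 6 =273.17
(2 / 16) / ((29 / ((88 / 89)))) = 11 / 2581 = 0.00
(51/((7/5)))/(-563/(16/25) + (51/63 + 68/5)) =-61200/1453667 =-0.04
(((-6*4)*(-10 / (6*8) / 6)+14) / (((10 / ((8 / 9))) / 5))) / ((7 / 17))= 3026 / 189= 16.01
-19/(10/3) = -57/10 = -5.70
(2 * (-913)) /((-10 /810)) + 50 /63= 9318128 /63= 147906.79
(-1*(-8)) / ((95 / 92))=736 / 95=7.75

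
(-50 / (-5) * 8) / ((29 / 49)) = 3920 / 29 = 135.17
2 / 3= 0.67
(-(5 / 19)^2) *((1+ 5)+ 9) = -375 / 361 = -1.04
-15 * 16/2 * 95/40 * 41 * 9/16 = -105165/16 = -6572.81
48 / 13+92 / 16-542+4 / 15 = -415187 / 780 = -532.29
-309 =-309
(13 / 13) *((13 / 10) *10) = 13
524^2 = 274576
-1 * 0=0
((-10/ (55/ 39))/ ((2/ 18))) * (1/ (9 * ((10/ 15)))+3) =-2223/ 11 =-202.09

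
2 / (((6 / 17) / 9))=51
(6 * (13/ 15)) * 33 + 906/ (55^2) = 171.90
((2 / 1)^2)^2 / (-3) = -16 / 3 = -5.33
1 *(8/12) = 2/3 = 0.67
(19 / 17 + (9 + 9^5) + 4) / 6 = 9843.85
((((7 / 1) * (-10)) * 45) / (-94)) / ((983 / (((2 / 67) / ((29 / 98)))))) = 308700 / 89768543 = 0.00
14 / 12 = 7 / 6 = 1.17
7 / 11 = 0.64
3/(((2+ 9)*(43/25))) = 0.16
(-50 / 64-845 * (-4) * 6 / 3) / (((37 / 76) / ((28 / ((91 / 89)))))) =365754845 / 962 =380202.54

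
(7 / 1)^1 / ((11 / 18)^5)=13226976 / 161051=82.13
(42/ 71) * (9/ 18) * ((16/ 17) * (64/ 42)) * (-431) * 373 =-68194.41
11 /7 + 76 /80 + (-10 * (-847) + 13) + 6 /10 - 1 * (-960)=1322457 /140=9446.12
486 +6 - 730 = -238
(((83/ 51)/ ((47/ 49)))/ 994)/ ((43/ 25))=14525/ 14636082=0.00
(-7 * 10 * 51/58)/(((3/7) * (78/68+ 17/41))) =-829430/9019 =-91.96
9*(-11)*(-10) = 990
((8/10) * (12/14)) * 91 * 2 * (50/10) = 624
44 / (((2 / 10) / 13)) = 2860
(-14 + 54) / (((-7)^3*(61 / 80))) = -3200 / 20923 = -0.15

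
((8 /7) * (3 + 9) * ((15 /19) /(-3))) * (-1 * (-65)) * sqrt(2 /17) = -31200 * sqrt(34) /2261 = -80.46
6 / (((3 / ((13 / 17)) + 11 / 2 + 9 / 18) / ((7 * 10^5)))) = 18200000 / 43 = 423255.81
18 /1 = 18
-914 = -914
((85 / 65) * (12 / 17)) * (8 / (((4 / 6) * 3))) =48 / 13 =3.69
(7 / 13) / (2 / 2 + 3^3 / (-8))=-56 / 247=-0.23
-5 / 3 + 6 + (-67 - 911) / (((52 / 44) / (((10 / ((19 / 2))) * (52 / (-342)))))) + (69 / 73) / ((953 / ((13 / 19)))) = 10305515806 / 75343227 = 136.78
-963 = -963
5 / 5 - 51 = -50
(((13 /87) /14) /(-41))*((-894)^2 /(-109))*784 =193947936 /129601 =1496.50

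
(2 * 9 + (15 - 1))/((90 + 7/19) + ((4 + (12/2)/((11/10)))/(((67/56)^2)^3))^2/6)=1805958793128090103233190944/5197785604659959410423214903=0.35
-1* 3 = -3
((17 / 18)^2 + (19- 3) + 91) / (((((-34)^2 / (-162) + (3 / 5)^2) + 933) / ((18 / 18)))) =873925 / 7502416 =0.12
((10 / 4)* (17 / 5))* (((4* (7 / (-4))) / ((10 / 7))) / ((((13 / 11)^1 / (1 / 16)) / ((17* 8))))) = -155771 / 520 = -299.56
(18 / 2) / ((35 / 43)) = 387 / 35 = 11.06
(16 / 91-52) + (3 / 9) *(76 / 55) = -771224 / 15015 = -51.36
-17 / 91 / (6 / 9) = -51 / 182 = -0.28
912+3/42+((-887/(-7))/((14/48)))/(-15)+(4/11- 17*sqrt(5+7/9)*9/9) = 4761913/5390- 34*sqrt(13)/3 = 842.61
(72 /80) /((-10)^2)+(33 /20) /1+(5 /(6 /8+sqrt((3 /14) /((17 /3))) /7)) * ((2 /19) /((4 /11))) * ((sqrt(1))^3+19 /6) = 9.41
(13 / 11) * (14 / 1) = 182 / 11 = 16.55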